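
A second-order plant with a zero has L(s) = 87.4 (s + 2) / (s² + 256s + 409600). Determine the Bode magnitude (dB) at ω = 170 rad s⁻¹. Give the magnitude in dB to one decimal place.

|j170 + 2| = √(170² + 2²) = 170
|(j170)² + 256(j170) + 409600| = |3.807e+05 + j43520| = 3.832e+05
|L(j170)| = 87.4 × 170 / 3.832e+05 = 0.038778
20 log₁₀(0.038778) = -28.23 dB

-28.2 dB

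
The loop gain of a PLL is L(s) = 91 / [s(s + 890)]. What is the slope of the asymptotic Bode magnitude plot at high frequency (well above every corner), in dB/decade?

-40 dB/decade

With 0 zeros and 2 poles, the high-frequency asymptotic slope is 20 × (0 − 2) = -40 dB/decade.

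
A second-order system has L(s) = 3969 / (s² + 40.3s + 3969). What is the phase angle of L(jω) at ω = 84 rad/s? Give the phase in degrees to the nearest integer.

-132 deg

∠[(j84)² + 40.3(j84) + 3969] = ∠[-3087 + j3385.2] = 132.36°
∠L(j84) = −132.36° = -132.36°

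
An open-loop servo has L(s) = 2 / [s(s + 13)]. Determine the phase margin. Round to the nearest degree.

89°

Gain crossover: |L(jω)| = 1 at ω ≈ 0.154 rad/sec.
∠L(j0.154) = −90° − arctan(0.154/13) ≈ -90.68°
PM = 180° + (-90.68°) = 89.32°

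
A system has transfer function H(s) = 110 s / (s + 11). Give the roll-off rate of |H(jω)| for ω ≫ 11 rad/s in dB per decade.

With 1 zero and 1 pole, the high-frequency asymptotic slope is 20 × (1 − 1) = 0 dB/decade.

0 dB/decade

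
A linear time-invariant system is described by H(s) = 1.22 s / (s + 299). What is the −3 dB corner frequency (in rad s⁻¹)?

For a single-pole high-pass, the −3 dB point is at the pole: ω = 299 rad s⁻¹.

299 rad s⁻¹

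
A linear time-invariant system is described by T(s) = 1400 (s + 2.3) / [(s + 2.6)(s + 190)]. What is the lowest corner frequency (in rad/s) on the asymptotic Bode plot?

2.3 rad/s

Break frequencies occur at each pole and zero magnitude: 2.3 rad/s, 2.6 rad/s, 190 rad/s.
The lowest is 2.3 rad/s.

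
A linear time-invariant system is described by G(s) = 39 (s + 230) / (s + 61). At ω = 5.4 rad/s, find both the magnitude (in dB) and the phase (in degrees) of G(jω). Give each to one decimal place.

|j5.4 + 230| = √(5.4² + 230²) = 230.1
|j5.4 + 61| = √(5.4² + 61²) = 61.24
|G(j5.4)| = 39 × 230.1 / 61.24 = 146.52
20 log₁₀(146.52) = 43.32 dB
∠(j5.4 + 230) = arctan(5.4/230) = 1.34°
∠(j5.4 + 61) = arctan(5.4/61) = 5.06°
∠G(j5.4) = 1.34° − 5.06° = -3.71°

|G| = 43.3 dB, ∠G = -3.7 deg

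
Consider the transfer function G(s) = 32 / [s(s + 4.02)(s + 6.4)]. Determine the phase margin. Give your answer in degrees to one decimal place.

Gain crossover: |G(jω)| = 1 at ω ≈ 1.17 rad/sec.
∠G(j1.17) = −90° − arctan(1.17/4.02) − arctan(1.17/6.4) ≈ -116.68°
PM = 180° + (-116.68°) = 63.32°

63.3 deg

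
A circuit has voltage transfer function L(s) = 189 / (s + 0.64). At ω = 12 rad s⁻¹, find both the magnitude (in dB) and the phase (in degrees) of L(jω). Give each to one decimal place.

|L| = 23.9 dB, ∠L = -86.9 deg

|j12 + 0.64| = √(12² + 0.64²) = 12.02
|L(j12)| = 189 / 12.02 = 15.728
20 log₁₀(15.728) = 23.93 dB
∠(j12 + 0.64) = arctan(12/0.64) = 86.95°
∠L(j12) = −86.95° = -86.95°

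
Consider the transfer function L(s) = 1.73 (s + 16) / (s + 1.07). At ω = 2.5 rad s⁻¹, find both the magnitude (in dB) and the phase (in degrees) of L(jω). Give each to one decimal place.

|L| = 20.3 dB, ∠L = -57.9°

|j2.5 + 16| = √(2.5² + 16²) = 16.19
|j2.5 + 1.07| = √(2.5² + 1.07²) = 2.719
|L(j2.5)| = 1.73 × 16.19 / 2.719 = 10.302
20 log₁₀(10.302) = 20.26 dB
∠(j2.5 + 16) = arctan(2.5/16) = 8.88°
∠(j2.5 + 1.07) = arctan(2.5/1.07) = 66.83°
∠L(j2.5) = 8.88° − 66.83° = -57.95°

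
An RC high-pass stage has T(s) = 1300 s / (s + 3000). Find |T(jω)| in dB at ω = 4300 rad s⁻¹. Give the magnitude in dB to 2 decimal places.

|j4300| = 4300
|j4300 + 3000| = √(4300² + 3000²) = 5243
|T(j4300)| = 1300 × 4300 / 5243 = 1066.2
20 log₁₀(1066.2) = 60.556 dB

60.56 dB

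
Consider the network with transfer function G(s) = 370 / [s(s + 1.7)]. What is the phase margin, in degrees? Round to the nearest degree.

5°

Gain crossover: |G(jω)| = 1 at ω ≈ 19.2 rad/sec.
∠G(j19.2) = −90° − arctan(19.2/1.7) ≈ -174.94°
PM = 180° + (-174.94°) = 5.06°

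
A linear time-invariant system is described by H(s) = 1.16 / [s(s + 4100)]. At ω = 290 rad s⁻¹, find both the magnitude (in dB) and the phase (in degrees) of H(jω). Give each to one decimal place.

|H| = -120.2 dB, ∠H = -94.0°

|j290 + 4100| = √(290² + 4100²) = 4110
|j290| = 290
|H(j290)| = 1.16 / (4110 × 290) = 9.7318e-07
20 log₁₀(9.7318e-07) = -120.24 dB
∠(j290 + 4100) = arctan(290/4100) = 4.05°
∠(j290) = 90.00°
∠H(j290) = − (4.05° + 90.00°) = -94.05°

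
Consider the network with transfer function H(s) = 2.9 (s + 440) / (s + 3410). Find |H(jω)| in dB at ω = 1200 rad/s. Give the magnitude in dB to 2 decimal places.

0.22 dB

|j1200 + 440| = √(1200² + 440²) = 1278
|j1200 + 3410| = √(1200² + 3410²) = 3615
|H(j1200)| = 2.9 × 1278 / 3615 = 1.0253
20 log₁₀(1.0253) = 0.217 dB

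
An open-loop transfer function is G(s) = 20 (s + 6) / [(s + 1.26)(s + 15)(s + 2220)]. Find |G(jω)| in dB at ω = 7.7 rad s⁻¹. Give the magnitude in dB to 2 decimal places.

-63.50 dB

|j7.7 + 6| = √(7.7² + 6²) = 9.762
|j7.7 + 1.26| = √(7.7² + 1.26²) = 7.802
|j7.7 + 15| = √(7.7² + 15²) = 16.86
|j7.7 + 2220| = √(7.7² + 2220²) = 2220
|G(j7.7)| = 20 × 9.762 / (7.802 × 16.86 × 2220) = 0.00066848
20 log₁₀(0.00066848) = -63.498 dB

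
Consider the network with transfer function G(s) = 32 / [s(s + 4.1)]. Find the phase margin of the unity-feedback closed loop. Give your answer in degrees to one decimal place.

Gain crossover: |G(jω)| = 1 at ω ≈ 4.97 rad/sec.
∠G(j4.97) = −90° − arctan(4.97/4.1) ≈ -140.47°
PM = 180° + (-140.47°) = 39.53°

39.5 deg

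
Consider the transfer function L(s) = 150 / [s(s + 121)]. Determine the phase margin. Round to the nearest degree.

Gain crossover: |L(jω)| = 1 at ω ≈ 1.24 rad/s.
∠L(j1.24) = −90° − arctan(1.24/121) ≈ -90.59°
PM = 180° + (-90.59°) = 89.41°

89°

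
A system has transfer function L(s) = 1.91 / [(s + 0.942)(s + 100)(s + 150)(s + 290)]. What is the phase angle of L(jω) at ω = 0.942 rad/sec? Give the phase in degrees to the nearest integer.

-46 deg

∠(j0.942 + 0.942) = arctan(0.942/0.942) = 45.00°
∠(j0.942 + 100) = arctan(0.942/100) = 0.54°
∠(j0.942 + 150) = arctan(0.942/150) = 0.36°
∠(j0.942 + 290) = arctan(0.942/290) = 0.19°
∠L(j0.942) = − (45.00° + 0.54° + 0.36° + 0.19°) = -46.09°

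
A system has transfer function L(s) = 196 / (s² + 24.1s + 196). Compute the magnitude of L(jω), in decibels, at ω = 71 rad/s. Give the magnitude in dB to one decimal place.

-28.4 dB

|(j71)² + 24.1(j71) + 196| = |-4845 + j1711.1| = 5138
|L(j71)| = 196 / 5138 = 0.038145
20 log₁₀(0.038145) = -28.37 dB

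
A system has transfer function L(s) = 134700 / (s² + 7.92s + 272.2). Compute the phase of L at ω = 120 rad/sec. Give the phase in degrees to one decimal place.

-176.2 deg

∠[(j120)² + 7.92(j120) + 272.2] = ∠[-14128 + j950.4] = 176.15°
∠L(j120) = −176.15° = -176.15°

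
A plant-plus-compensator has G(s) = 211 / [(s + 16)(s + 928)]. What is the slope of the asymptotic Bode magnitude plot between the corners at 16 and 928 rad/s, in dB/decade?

-20 dB/decade

In this band the factors already past their corner are: pole at 16; net slope = -20 dB/decade.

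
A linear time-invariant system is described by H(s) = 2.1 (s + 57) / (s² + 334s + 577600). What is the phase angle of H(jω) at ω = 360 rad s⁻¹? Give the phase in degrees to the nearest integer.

∠(j360 + 57) = arctan(360/57) = 81.00°
∠[(j360)² + 334(j360) + 577600] = ∠[4.48e+05 + j1.2024e+05] = 15.02°
∠H(j360) = 81.00° − 15.02° = 65.98°

66 deg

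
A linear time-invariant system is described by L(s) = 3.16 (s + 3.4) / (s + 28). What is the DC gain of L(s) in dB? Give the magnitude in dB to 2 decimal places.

-8.32 dB

L(0) = 3.16 × 3.4 / 28 = 0.38371
20 log₁₀(0.38371) = -8.320 dB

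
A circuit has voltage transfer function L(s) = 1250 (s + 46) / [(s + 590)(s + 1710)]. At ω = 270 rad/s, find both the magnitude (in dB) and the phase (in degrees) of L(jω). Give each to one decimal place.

|L| = -10.3 dB, ∠L = 46.8°

|j270 + 46| = √(270² + 46²) = 273.9
|j270 + 590| = √(270² + 590²) = 648.8
|j270 + 1710| = √(270² + 1710²) = 1731
|L(j270)| = 1250 × 273.9 / (648.8 × 1731) = 0.30479
20 log₁₀(0.30479) = -10.32 dB
∠(j270 + 46) = arctan(270/46) = 80.33°
∠(j270 + 590) = arctan(270/590) = 24.59°
∠(j270 + 1710) = arctan(270/1710) = 8.97°
∠L(j270) = 80.33° − (24.59° + 8.97°) = 46.77°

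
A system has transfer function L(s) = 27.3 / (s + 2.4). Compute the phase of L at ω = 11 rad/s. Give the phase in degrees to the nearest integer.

∠(j11 + 2.4) = arctan(11/2.4) = 77.69°
∠L(j11) = −77.69° = -77.69°

-78 deg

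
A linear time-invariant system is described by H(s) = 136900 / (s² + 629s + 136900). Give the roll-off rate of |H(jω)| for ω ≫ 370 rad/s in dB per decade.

-40 dB/decade

With 0 zeros and 2 poles, the high-frequency asymptotic slope is 20 × (0 − 2) = -40 dB/decade.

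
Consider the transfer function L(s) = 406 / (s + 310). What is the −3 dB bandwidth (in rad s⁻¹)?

310 rad s⁻¹

For a single-pole low-pass, the −3 dB point is at the pole: ω = 310 rad s⁻¹.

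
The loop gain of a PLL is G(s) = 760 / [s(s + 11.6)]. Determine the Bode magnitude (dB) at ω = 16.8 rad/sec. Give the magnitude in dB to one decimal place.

|j16.8 + 11.6| = √(16.8² + 11.6²) = 20.42
|j16.8| = 16.8
|G(j16.8)| = 760 / (20.42 × 16.8) = 2.2159
20 log₁₀(2.2159) = 6.91 dB

6.9 dB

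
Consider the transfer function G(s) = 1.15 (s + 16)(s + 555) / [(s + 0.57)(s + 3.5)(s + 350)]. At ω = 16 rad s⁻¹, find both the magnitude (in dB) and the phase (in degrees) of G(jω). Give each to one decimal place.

|G| = -16.1 dB, ∠G = -121.6°

|j16 + 16| = √(16² + 16²) = 22.63
|j16 + 555| = √(16² + 555²) = 555.2
|j16 + 0.57| = √(16² + 0.57²) = 16.01
|j16 + 3.5| = √(16² + 3.5²) = 16.38
|j16 + 350| = √(16² + 350²) = 350.4
|G(j16)| = 1.15 × 22.63 × 555.2 / (16.01 × 16.38 × 350.4) = 0.15726
20 log₁₀(0.15726) = -16.07 dB
∠(j16 + 16) = arctan(16/16) = 45.00°
∠(j16 + 555) = arctan(16/555) = 1.65°
∠(j16 + 0.57) = arctan(16/0.57) = 87.96°
∠(j16 + 3.5) = arctan(16/3.5) = 77.66°
∠(j16 + 350) = arctan(16/350) = 2.62°
∠G(j16) = 45.00° + 1.65° − (87.96° + 77.66° + 2.62°) = -121.59°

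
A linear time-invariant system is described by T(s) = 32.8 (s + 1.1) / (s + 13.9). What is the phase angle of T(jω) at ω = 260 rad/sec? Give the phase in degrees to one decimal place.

∠(j260 + 1.1) = arctan(260/1.1) = 89.76°
∠(j260 + 13.9) = arctan(260/13.9) = 86.94°
∠T(j260) = 89.76° − 86.94° = 2.82°

2.8 deg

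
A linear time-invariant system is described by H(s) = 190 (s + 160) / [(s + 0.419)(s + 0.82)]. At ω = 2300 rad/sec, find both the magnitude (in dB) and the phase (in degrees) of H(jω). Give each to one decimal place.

|j2300 + 160| = √(2300² + 160²) = 2306
|j2300 + 0.419| = √(2300² + 0.419²) = 2300
|j2300 + 0.82| = √(2300² + 0.82²) = 2300
|H(j2300)| = 190 × 2306 / (2300 × 2300) = 0.082808
20 log₁₀(0.082808) = -21.64 dB
∠(j2300 + 160) = arctan(2300/160) = 86.02°
∠(j2300 + 0.419) = arctan(2300/0.419) = 89.99°
∠(j2300 + 0.82) = arctan(2300/0.82) = 89.98°
∠H(j2300) = 86.02° − (89.99° + 89.98°) = -93.95°

|H| = -21.6 dB, ∠H = -93.9°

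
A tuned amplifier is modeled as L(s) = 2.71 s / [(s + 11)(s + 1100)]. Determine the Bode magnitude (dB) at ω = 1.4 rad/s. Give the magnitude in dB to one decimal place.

-70.1 dB

|j1.4| = 1.4
|j1.4 + 11| = √(1.4² + 11²) = 11.09
|j1.4 + 1100| = √(1.4² + 1100²) = 1100
|L(j1.4)| = 2.71 × 1.4 / (11.09 × 1100) = 0.00031104
20 log₁₀(0.00031104) = -70.14 dB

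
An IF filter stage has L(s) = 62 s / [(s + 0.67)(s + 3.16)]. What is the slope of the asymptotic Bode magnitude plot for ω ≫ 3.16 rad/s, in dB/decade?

-20 dB/decade

With 1 zero and 2 poles, the high-frequency asymptotic slope is 20 × (1 − 2) = -20 dB/decade.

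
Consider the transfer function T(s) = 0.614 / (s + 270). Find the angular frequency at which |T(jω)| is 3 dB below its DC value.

For a single-pole low-pass, the −3 dB point is at the pole: ω = 270 rad/s.

270 rad/s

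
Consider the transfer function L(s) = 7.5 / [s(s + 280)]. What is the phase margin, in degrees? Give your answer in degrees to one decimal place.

Gain crossover: |L(jω)| = 1 at ω ≈ 0.0268 rad/sec.
∠L(j0.0268) = −90° − arctan(0.0268/280) ≈ -90.01°
PM = 180° + (-90.01°) = 89.99°

90.0°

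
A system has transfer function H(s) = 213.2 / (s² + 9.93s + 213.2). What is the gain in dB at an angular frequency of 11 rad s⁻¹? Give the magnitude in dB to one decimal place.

3.5 dB

|(j11)² + 9.93(j11) + 213.2| = |92.2 + j109.23| = 142.9
|H(j11)| = 213.2 / 142.9 = 1.4915
20 log₁₀(1.4915) = 3.47 dB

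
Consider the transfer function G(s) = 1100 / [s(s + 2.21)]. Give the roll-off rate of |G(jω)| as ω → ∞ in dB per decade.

With 0 zeros and 2 poles, the high-frequency asymptotic slope is 20 × (0 − 2) = -40 dB/decade.

-40 dB/decade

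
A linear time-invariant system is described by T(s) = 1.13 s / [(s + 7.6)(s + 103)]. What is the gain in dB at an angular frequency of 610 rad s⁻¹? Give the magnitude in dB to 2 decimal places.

|j610| = 610
|j610 + 7.6| = √(610² + 7.6²) = 610
|j610 + 103| = √(610² + 103²) = 618.6
|T(j610)| = 1.13 × 610 / (610 × 618.6) = 0.0018265
20 log₁₀(0.0018265) = -54.768 dB

-54.77 dB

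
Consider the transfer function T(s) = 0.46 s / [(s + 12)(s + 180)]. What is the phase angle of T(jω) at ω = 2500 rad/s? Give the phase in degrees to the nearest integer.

∠(j2500) = 90.00°
∠(j2500 + 12) = arctan(2500/12) = 89.72°
∠(j2500 + 180) = arctan(2500/180) = 85.88°
∠T(j2500) = 90.00° − (89.72° + 85.88°) = -85.61°

-86°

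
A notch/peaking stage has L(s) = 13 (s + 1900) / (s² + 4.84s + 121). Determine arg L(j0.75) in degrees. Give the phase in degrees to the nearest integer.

∠(j0.75 + 1900) = arctan(0.75/1900) = 0.02°
∠[(j0.75)² + 4.84(j0.75) + 121] = ∠[120.44 + j3.63] = 1.73°
∠L(j0.75) = 0.02° − 1.73° = -1.70°

-2°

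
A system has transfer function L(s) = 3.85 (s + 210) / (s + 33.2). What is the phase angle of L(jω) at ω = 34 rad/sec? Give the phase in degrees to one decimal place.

∠(j34 + 210) = arctan(34/210) = 9.20°
∠(j34 + 33.2) = arctan(34/33.2) = 45.68°
∠L(j34) = 9.20° − 45.68° = -36.49°

-36.5°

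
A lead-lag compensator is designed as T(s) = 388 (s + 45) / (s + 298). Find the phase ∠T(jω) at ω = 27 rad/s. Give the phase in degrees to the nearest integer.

26 deg

∠(j27 + 45) = arctan(27/45) = 30.96°
∠(j27 + 298) = arctan(27/298) = 5.18°
∠T(j27) = 30.96° − 5.18° = 25.79°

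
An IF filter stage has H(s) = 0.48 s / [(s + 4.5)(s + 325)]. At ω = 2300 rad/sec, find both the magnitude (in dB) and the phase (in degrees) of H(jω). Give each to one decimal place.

|H| = -73.7 dB, ∠H = -81.8°

|j2300| = 2300
|j2300 + 4.5| = √(2300² + 4.5²) = 2300
|j2300 + 325| = √(2300² + 325²) = 2323
|H(j2300)| = 0.48 × 2300 / (2300 × 2323) = 0.00020664
20 log₁₀(0.00020664) = -73.70 dB
∠(j2300) = 90.00°
∠(j2300 + 4.5) = arctan(2300/4.5) = 89.89°
∠(j2300 + 325) = arctan(2300/325) = 81.96°
∠H(j2300) = 90.00° − (89.89° + 81.96°) = -81.85°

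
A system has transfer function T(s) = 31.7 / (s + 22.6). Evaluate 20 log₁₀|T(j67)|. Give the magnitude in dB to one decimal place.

|j67 + 22.6| = √(67² + 22.6²) = 70.71
|T(j67)| = 31.7 / 70.71 = 0.44832
20 log₁₀(0.44832) = -6.97 dB

-7.0 dB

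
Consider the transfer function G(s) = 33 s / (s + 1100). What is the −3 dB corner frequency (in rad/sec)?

For a single-pole high-pass, the −3 dB point is at the pole: ω = 1100 rad/sec.

1100 rad/sec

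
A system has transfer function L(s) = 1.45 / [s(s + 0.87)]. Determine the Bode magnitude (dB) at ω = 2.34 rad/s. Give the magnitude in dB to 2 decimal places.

-12.10 dB

|j2.34 + 0.87| = √(2.34² + 0.87²) = 2.496
|j2.34| = 2.34
|L(j2.34)| = 1.45 / (2.496 × 2.34) = 0.24821
20 log₁₀(0.24821) = -12.104 dB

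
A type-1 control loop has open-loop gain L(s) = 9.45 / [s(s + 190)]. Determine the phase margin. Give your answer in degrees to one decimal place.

90.0°

Gain crossover: |L(jω)| = 1 at ω ≈ 0.0497 rad s⁻¹.
∠L(j0.0497) = −90° − arctan(0.0497/190) ≈ -90.01°
PM = 180° + (-90.01°) = 89.99°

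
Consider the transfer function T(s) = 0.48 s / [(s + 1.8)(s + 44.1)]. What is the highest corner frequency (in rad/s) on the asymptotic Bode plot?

Break frequencies occur at each pole and zero magnitude: 1.8 rad/s, 44.1 rad/s.
The highest is 44.1 rad/s.

44.1 rad/s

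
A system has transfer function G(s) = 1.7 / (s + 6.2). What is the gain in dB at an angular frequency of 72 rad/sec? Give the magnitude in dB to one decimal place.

-32.6 dB

|j72 + 6.2| = √(72² + 6.2²) = 72.27
|G(j72)| = 1.7 / 72.27 = 0.023524
20 log₁₀(0.023524) = -32.57 dB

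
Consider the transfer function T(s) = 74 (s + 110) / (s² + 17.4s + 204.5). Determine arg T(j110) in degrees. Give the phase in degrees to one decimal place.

-125.9 deg

∠(j110 + 110) = arctan(110/110) = 45.00°
∠[(j110)² + 17.4(j110) + 204.5] = ∠[-11896 + j1914] = 170.86°
∠T(j110) = 45.00° − 170.86° = -125.86°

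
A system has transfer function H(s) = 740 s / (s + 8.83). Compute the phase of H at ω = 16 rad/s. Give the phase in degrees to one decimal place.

∠(j16) = 90.00°
∠(j16 + 8.83) = arctan(16/8.83) = 61.11°
∠H(j16) = 90.00° − 61.11° = 28.89°

28.9°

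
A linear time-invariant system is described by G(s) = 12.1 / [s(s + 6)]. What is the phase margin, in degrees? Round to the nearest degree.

72 deg

Gain crossover: |G(jω)| = 1 at ω ≈ 1.92 rad/s.
∠G(j1.92) = −90° − arctan(1.92/6) ≈ -107.75°
PM = 180° + (-107.75°) = 72.25°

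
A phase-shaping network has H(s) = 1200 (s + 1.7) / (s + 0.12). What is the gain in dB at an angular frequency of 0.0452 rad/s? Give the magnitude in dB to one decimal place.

|j0.0452 + 1.7| = √(0.0452² + 1.7²) = 1.701
|j0.0452 + 0.12| = √(0.0452² + 0.12²) = 0.1282
|H(j0.0452)| = 1200 × 1.701 / 0.1282 = 15914
20 log₁₀(15914) = 84.04 dB

84.0 dB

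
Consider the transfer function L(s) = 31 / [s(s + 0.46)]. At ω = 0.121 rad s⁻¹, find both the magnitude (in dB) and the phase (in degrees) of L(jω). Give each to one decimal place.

|j0.121 + 0.46| = √(0.121² + 0.46²) = 0.4756
|j0.121| = 0.121
|L(j0.121)| = 31 / (0.4756 × 0.121) = 538.63
20 log₁₀(538.63) = 54.63 dB
∠(j0.121 + 0.46) = arctan(0.121/0.46) = 14.74°
∠(j0.121) = 90.00°
∠L(j0.121) = − (14.74° + 90.00°) = -104.74°

|L| = 54.6 dB, ∠L = -104.7 deg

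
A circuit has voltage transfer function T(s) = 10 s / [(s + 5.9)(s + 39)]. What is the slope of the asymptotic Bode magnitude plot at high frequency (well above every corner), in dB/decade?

-20 dB/decade

With 1 zero and 2 poles, the high-frequency asymptotic slope is 20 × (1 − 2) = -20 dB/decade.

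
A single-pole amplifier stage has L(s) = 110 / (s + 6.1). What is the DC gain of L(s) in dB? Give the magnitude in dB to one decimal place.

L(0) = 110 / 6.1 = 18.033
20 log₁₀(18.033) = 25.12 dB

25.1 dB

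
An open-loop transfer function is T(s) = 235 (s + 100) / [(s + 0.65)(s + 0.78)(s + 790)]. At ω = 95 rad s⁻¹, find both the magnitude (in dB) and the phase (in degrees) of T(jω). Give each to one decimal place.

|T| = -46.9 dB, ∠T = -142.5°

|j95 + 100| = √(95² + 100²) = 137.9
|j95 + 0.65| = √(95² + 0.65²) = 95
|j95 + 0.78| = √(95² + 0.78²) = 95
|j95 + 790| = √(95² + 790²) = 795.7
|T(j95)| = 235 × 137.9 / (95 × 95 × 795.7) = 0.0045135
20 log₁₀(0.0045135) = -46.91 dB
∠(j95 + 100) = arctan(95/100) = 43.53°
∠(j95 + 0.65) = arctan(95/0.65) = 89.61°
∠(j95 + 0.78) = arctan(95/0.78) = 89.53°
∠(j95 + 790) = arctan(95/790) = 6.86°
∠T(j95) = 43.53° − (89.61° + 89.53° + 6.86°) = -142.46°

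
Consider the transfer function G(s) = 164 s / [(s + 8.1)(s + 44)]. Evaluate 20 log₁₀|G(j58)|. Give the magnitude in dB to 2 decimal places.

6.97 dB

|j58| = 58
|j58 + 8.1| = √(58² + 8.1²) = 58.56
|j58 + 44| = √(58² + 44²) = 72.8
|G(j58)| = 164 × 58 / (58.56 × 72.8) = 2.2311
20 log₁₀(2.2311) = 6.970 dB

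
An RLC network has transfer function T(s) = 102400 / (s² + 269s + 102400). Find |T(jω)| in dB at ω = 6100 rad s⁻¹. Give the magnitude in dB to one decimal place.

-51.2 dB

|(j6100)² + 269(j6100) + 102400| = |-3.7108e+07 + j1.6409e+06| = 3.714e+07
|T(j6100)| = 102400 / 3.714e+07 = 0.0027568
20 log₁₀(0.0027568) = -51.19 dB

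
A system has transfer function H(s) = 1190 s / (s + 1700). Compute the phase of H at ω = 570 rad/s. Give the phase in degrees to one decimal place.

71.5°

∠(j570) = 90.00°
∠(j570 + 1700) = arctan(570/1700) = 18.54°
∠H(j570) = 90.00° − 18.54° = 71.46°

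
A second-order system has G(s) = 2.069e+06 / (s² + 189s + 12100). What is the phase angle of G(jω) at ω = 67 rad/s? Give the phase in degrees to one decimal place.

∠[(j67)² + 189(j67) + 12100] = ∠[7611 + j12663] = 58.99°
∠G(j67) = −58.99° = -58.99°

-59.0°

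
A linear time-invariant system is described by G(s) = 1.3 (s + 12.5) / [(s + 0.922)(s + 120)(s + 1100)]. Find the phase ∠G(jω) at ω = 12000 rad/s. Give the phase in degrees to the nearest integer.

∠(j12000 + 12.5) = arctan(12000/12.5) = 89.94°
∠(j12000 + 0.922) = arctan(12000/0.922) = 90.00°
∠(j12000 + 120) = arctan(12000/120) = 89.43°
∠(j12000 + 1100) = arctan(12000/1100) = 84.76°
∠G(j12000) = 89.94° − (90.00° + 89.43° + 84.76°) = -174.24°

-174°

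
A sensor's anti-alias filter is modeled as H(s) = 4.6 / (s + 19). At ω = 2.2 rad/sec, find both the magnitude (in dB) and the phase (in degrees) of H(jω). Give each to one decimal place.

|j2.2 + 19| = √(2.2² + 19²) = 19.13
|H(j2.2)| = 4.6 / 19.13 = 0.2405
20 log₁₀(0.2405) = -12.38 dB
∠(j2.2 + 19) = arctan(2.2/19) = 6.60°
∠H(j2.2) = −6.60° = -6.60°

|H| = -12.4 dB, ∠H = -6.6°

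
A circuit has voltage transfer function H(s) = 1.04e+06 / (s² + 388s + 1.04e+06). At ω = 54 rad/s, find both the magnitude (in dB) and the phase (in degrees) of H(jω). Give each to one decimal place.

|(j54)² + 388(j54) + 1.04e+06| = |1.0371e+06 + j20952| = 1.037e+06
|H(j54)| = 1.04e+06 / 1.037e+06 = 1.0026
20 log₁₀(1.0026) = 0.02 dB
∠[(j54)² + 388(j54) + 1.04e+06] = ∠[1.0371e+06 + j20952] = 1.16°
∠H(j54) = −1.16° = -1.16°

|H| = 0.0 dB, ∠H = -1.2°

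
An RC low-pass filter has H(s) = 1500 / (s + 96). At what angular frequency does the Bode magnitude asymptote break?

96 rad s⁻¹

The single real pole at s = −96 gives a corner at ω = 96 rad s⁻¹.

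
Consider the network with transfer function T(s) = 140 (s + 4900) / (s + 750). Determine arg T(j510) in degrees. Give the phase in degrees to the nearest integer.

-28°

∠(j510 + 4900) = arctan(510/4900) = 5.94°
∠(j510 + 750) = arctan(510/750) = 34.22°
∠T(j510) = 5.94° − 34.22° = -28.27°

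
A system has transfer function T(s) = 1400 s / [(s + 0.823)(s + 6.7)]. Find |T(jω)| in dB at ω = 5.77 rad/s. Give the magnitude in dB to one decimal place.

|j5.77| = 5.77
|j5.77 + 0.823| = √(5.77² + 0.823²) = 5.828
|j5.77 + 6.7| = √(5.77² + 6.7²) = 8.842
|T(j5.77)| = 1400 × 5.77 / (5.828 × 8.842) = 156.75
20 log₁₀(156.75) = 43.90 dB

43.9 dB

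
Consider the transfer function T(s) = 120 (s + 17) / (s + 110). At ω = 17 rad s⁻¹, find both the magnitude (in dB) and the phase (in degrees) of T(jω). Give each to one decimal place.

|T| = 28.3 dB, ∠T = 36.2 deg

|j17 + 17| = √(17² + 17²) = 24.04
|j17 + 110| = √(17² + 110²) = 111.3
|T(j17)| = 120 × 24.04 / 111.3 = 25.92
20 log₁₀(25.92) = 28.27 dB
∠(j17 + 17) = arctan(17/17) = 45.00°
∠(j17 + 110) = arctan(17/110) = 8.79°
∠T(j17) = 45.00° − 8.79° = 36.21°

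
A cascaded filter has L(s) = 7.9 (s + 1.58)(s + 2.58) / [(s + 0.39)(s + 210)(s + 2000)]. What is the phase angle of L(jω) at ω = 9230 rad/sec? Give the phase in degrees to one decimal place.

∠(j9230 + 1.58) = arctan(9230/1.58) = 89.99°
∠(j9230 + 2.58) = arctan(9230/2.58) = 89.98°
∠(j9230 + 0.39) = arctan(9230/0.39) = 90.00°
∠(j9230 + 210) = arctan(9230/210) = 88.70°
∠(j9230 + 2000) = arctan(9230/2000) = 77.77°
∠L(j9230) = 89.99° + 89.98° − (90.00° + 88.70° + 77.77°) = -76.49°

-76.5°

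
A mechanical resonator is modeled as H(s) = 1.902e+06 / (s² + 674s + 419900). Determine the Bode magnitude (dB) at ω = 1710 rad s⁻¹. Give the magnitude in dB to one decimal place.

-3.2 dB

|(j1710)² + 674(j1710) + 419900| = |-2.5042e+06 + j1.1525e+06| = 2.757e+06
|H(j1710)| = 1.902e+06 / 2.757e+06 = 0.68996
20 log₁₀(0.68996) = -3.22 dB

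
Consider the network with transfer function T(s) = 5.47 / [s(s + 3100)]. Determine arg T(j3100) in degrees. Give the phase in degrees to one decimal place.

-135.0°

∠(j3100 + 3100) = arctan(3100/3100) = 45.00°
∠(j3100) = 90.00°
∠T(j3100) = − (45.00° + 90.00°) = -135.00°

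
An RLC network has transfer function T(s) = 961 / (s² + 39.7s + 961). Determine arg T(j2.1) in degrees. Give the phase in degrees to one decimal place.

∠[(j2.1)² + 39.7(j2.1) + 961] = ∠[956.59 + j83.37] = 4.98°
∠T(j2.1) = −4.98° = -4.98°

-5.0°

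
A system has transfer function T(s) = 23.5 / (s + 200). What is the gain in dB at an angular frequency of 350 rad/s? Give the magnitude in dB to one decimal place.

|j350 + 200| = √(350² + 200²) = 403.1
|T(j350)| = 23.5 / 403.1 = 0.058296
20 log₁₀(0.058296) = -24.69 dB

-24.7 dB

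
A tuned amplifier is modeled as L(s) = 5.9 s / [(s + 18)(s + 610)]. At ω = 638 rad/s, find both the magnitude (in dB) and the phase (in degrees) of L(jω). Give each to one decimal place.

|j638| = 638
|j638 + 18| = √(638² + 18²) = 638.3
|j638 + 610| = √(638² + 610²) = 882.7
|L(j638)| = 5.9 × 638 / (638.3 × 882.7) = 0.0066814
20 log₁₀(0.0066814) = -43.50 dB
∠(j638) = 90.00°
∠(j638 + 18) = arctan(638/18) = 88.38°
∠(j638 + 610) = arctan(638/610) = 46.29°
∠L(j638) = 90.00° − (88.38° + 46.29°) = -44.67°

|L| = -43.5 dB, ∠L = -44.7°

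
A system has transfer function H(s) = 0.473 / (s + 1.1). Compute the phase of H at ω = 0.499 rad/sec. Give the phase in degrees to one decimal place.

-24.4°

∠(j0.499 + 1.1) = arctan(0.499/1.1) = 24.40°
∠H(j0.499) = −24.40° = -24.40°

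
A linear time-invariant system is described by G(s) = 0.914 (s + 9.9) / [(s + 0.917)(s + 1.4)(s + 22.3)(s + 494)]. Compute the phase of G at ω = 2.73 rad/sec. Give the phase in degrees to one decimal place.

∠(j2.73 + 9.9) = arctan(2.73/9.9) = 15.42°
∠(j2.73 + 0.917) = arctan(2.73/0.917) = 71.43°
∠(j2.73 + 1.4) = arctan(2.73/1.4) = 62.85°
∠(j2.73 + 22.3) = arctan(2.73/22.3) = 6.98°
∠(j2.73 + 494) = arctan(2.73/494) = 0.32°
∠G(j2.73) = 15.42° − (71.43° + 62.85° + 6.98° + 0.32°) = -126.16°

-126.2°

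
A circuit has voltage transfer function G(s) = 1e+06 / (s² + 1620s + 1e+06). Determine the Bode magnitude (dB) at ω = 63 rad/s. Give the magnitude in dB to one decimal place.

|(j63)² + 1620(j63) + 1e+06| = |9.9603e+05 + j1.0206e+05| = 1.001e+06
|G(j63)| = 1e+06 / 1.001e+06 = 0.99876
20 log₁₀(0.99876) = -0.01 dB

-0.0 dB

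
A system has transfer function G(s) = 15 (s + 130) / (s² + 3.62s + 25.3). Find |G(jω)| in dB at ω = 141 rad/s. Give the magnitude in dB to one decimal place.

-16.8 dB

|j141 + 130| = √(141² + 130²) = 191.8
|(j141)² + 3.62(j141) + 25.3| = |-19856 + j510.42| = 1.986e+04
|G(j141)| = 15 × 191.8 / 1.986e+04 = 0.14484
20 log₁₀(0.14484) = -16.78 dB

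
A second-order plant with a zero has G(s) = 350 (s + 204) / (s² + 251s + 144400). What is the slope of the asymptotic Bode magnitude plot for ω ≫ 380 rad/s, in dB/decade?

-20 dB/decade

With 1 zero and 2 poles, the high-frequency asymptotic slope is 20 × (1 − 2) = -20 dB/decade.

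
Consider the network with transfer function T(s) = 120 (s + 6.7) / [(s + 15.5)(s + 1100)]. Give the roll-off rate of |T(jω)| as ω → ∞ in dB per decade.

With 1 zero and 2 poles, the high-frequency asymptotic slope is 20 × (1 − 2) = -20 dB/decade.

-20 dB/decade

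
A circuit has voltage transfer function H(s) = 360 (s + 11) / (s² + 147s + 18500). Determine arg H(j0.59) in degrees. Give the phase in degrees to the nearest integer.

∠(j0.59 + 11) = arctan(0.59/11) = 3.07°
∠[(j0.59)² + 147(j0.59) + 18500] = ∠[18500 + j86.73] = 0.27°
∠H(j0.59) = 3.07° − 0.27° = 2.80°

3 deg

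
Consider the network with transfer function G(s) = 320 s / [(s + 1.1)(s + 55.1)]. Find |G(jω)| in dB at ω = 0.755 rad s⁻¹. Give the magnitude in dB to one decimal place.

10.3 dB

|j0.755| = 0.755
|j0.755 + 1.1| = √(0.755² + 1.1²) = 1.334
|j0.755 + 55.1| = √(0.755² + 55.1²) = 55.11
|G(j0.755)| = 320 × 0.755 / (1.334 × 55.11) = 3.2862
20 log₁₀(3.2862) = 10.33 dB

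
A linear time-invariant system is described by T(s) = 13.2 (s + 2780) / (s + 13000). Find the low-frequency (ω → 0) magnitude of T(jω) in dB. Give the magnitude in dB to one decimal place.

T(0) = 13.2 × 2780 / 13000 = 2.8228
20 log₁₀(2.8228) = 9.01 dB

9.0 dB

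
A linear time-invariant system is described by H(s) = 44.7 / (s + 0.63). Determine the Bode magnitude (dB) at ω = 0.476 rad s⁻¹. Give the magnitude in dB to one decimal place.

35.1 dB

|j0.476 + 0.63| = √(0.476² + 0.63²) = 0.7896
|H(j0.476)| = 44.7 / 0.7896 = 56.611
20 log₁₀(56.611) = 35.06 dB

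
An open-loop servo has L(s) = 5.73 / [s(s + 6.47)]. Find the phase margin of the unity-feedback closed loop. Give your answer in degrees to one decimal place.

82.3°

Gain crossover: |L(jω)| = 1 at ω ≈ 0.878 rad/s.
∠L(j0.878) = −90° − arctan(0.878/6.47) ≈ -97.72°
PM = 180° + (-97.72°) = 82.28°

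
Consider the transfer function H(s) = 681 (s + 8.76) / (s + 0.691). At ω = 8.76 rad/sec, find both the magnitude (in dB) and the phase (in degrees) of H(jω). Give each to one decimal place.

|j8.76 + 8.76| = √(8.76² + 8.76²) = 12.39
|j8.76 + 0.691| = √(8.76² + 0.691²) = 8.787
|H(j8.76)| = 681 × 12.39 / 8.787 = 960.1
20 log₁₀(960.1) = 59.65 dB
∠(j8.76 + 8.76) = arctan(8.76/8.76) = 45.00°
∠(j8.76 + 0.691) = arctan(8.76/0.691) = 85.49°
∠H(j8.76) = 45.00° − 85.49° = -40.49°

|H| = 59.6 dB, ∠H = -40.5°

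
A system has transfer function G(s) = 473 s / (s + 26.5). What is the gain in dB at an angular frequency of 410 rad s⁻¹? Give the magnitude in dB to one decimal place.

53.5 dB

|j410| = 410
|j410 + 26.5| = √(410² + 26.5²) = 410.9
|G(j410)| = 473 × 410 / 410.9 = 472.02
20 log₁₀(472.02) = 53.48 dB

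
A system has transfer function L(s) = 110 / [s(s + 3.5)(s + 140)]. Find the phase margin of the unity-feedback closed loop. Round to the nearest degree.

Gain crossover: |L(jω)| = 1 at ω ≈ 0.224 rad/s.
∠L(j0.224) = −90° − arctan(0.224/3.5) − arctan(0.224/140) ≈ -93.75°
PM = 180° + (-93.75°) = 86.25°

86 deg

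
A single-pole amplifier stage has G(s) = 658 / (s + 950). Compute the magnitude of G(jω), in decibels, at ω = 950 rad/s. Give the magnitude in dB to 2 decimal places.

-6.20 dB

|j950 + 950| = √(950² + 950²) = 1344
|G(j950)| = 658 / 1344 = 0.48976
20 log₁₀(0.48976) = -6.200 dB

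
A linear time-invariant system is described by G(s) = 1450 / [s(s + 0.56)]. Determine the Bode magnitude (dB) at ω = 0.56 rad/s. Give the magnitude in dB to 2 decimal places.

|j0.56 + 0.56| = √(0.56² + 0.56²) = 0.792
|j0.56| = 0.56
|G(j0.56)| = 1450 / (0.792 × 0.56) = 3269.5
20 log₁₀(3269.5) = 70.290 dB

70.29 dB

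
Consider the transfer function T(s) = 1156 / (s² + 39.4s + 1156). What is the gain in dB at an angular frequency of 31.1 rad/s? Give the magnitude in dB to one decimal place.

-0.6 dB

|(j31.1)² + 39.4(j31.1) + 1156| = |188.79 + j1225.3| = 1240
|T(j31.1)| = 1156 / 1240 = 0.93241
20 log₁₀(0.93241) = -0.61 dB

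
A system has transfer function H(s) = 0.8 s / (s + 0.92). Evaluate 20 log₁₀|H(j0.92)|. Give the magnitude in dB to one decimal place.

-4.9 dB

|j0.92| = 0.92
|j0.92 + 0.92| = √(0.92² + 0.92²) = 1.301
|H(j0.92)| = 0.8 × 0.92 / 1.301 = 0.56569
20 log₁₀(0.56569) = -4.95 dB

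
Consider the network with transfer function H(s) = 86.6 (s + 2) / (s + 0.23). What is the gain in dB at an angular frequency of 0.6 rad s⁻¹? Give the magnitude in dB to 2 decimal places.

48.99 dB

|j0.6 + 2| = √(0.6² + 2²) = 2.088
|j0.6 + 0.23| = √(0.6² + 0.23²) = 0.6426
|H(j0.6)| = 86.6 × 2.088 / 0.6426 = 281.41
20 log₁₀(281.41) = 48.987 dB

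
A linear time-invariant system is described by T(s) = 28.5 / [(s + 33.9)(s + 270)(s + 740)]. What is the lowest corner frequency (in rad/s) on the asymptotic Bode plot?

Break frequencies occur at each pole and zero magnitude: 33.9 rad/s, 270 rad/s, 740 rad/s.
The lowest is 33.9 rad/s.

33.9 rad/s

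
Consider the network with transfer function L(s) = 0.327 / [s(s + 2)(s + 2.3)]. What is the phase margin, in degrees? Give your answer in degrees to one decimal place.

Gain crossover: |L(jω)| = 1 at ω ≈ 0.071 rad/sec.
∠L(j0.071) = −90° − arctan(0.071/2) − arctan(0.071/2.3) ≈ -93.80°
PM = 180° + (-93.80°) = 86.20°

86.2°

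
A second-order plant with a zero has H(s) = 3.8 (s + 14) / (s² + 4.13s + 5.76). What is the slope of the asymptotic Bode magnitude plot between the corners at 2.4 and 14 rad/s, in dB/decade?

In this band the factors already past their corner are: complex pole pair at ωₙ ≈ 2.4; net slope = -40 dB/decade.

-40 dB/decade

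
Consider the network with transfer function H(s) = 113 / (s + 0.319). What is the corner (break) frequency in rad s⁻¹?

0.319 rad s⁻¹

The single real pole at s = −0.319 gives a corner at ω = 0.319 rad s⁻¹.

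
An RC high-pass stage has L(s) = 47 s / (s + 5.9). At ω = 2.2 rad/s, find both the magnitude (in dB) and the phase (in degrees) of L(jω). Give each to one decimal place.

|L| = 24.3 dB, ∠L = 69.6 deg

|j2.2| = 2.2
|j2.2 + 5.9| = √(2.2² + 5.9²) = 6.297
|L(j2.2)| = 47 × 2.2 / 6.297 = 16.421
20 log₁₀(16.421) = 24.31 dB
∠(j2.2) = 90.00°
∠(j2.2 + 5.9) = arctan(2.2/5.9) = 20.45°
∠L(j2.2) = 90.00° − 20.45° = 69.55°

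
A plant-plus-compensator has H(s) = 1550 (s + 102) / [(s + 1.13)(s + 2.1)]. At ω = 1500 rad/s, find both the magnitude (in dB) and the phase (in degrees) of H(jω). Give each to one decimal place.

|j1500 + 102| = √(1500² + 102²) = 1503
|j1500 + 1.13| = √(1500² + 1.13²) = 1500
|j1500 + 2.1| = √(1500² + 2.1²) = 1500
|H(j1500)| = 1550 × 1503 / (1500 × 1500) = 1.0357
20 log₁₀(1.0357) = 0.30 dB
∠(j1500 + 102) = arctan(1500/102) = 86.11°
∠(j1500 + 1.13) = arctan(1500/1.13) = 89.96°
∠(j1500 + 2.1) = arctan(1500/2.1) = 89.92°
∠H(j1500) = 86.11° − (89.96° + 89.92°) = -93.77°

|H| = 0.3 dB, ∠H = -93.8 deg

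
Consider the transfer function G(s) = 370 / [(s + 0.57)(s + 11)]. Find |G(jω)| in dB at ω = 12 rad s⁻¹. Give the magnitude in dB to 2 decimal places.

|j12 + 0.57| = √(12² + 0.57²) = 12.01
|j12 + 11| = √(12² + 11²) = 16.28
|G(j12)| = 370 / (12.01 × 16.28) = 1.8919
20 log₁₀(1.8919) = 5.538 dB

5.54 dB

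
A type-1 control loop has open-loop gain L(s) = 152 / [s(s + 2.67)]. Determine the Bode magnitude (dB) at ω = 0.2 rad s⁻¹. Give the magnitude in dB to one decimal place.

49.1 dB

|j0.2 + 2.67| = √(0.2² + 2.67²) = 2.677
|j0.2| = 0.2
|L(j0.2)| = 152 / (2.677 × 0.2) = 283.85
20 log₁₀(283.85) = 49.06 dB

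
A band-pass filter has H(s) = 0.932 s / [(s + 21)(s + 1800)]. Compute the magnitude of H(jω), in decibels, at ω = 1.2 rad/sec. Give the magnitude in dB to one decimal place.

-90.6 dB

|j1.2| = 1.2
|j1.2 + 21| = √(1.2² + 21²) = 21.03
|j1.2 + 1800| = √(1.2² + 1800²) = 1800
|H(j1.2)| = 0.932 × 1.2 / (21.03 × 1800) = 2.9539e-05
20 log₁₀(2.9539e-05) = -90.59 dB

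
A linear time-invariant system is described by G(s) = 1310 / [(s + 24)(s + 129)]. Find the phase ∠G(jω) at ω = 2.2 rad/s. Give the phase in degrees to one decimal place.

∠(j2.2 + 24) = arctan(2.2/24) = 5.24°
∠(j2.2 + 129) = arctan(2.2/129) = 0.98°
∠G(j2.2) = − (5.24° + 0.98°) = -6.21°

-6.2°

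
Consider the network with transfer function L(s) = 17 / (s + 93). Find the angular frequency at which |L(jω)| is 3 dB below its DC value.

For a single-pole low-pass, the −3 dB point is at the pole: ω = 93 rad/s.

93 rad/s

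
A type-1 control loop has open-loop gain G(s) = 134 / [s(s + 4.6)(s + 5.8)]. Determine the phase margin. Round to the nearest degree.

Gain crossover: |G(jω)| = 1 at ω ≈ 3.45 rad/s.
∠G(j3.45) = −90° − arctan(3.45/4.6) − arctan(3.45/5.8) ≈ -157.65°
PM = 180° + (-157.65°) = 22.35°

22°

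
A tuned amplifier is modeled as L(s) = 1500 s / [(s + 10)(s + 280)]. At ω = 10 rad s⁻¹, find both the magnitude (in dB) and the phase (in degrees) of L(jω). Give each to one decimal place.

|L| = 11.6 dB, ∠L = 43.0°

|j10| = 10
|j10 + 10| = √(10² + 10²) = 14.14
|j10 + 280| = √(10² + 280²) = 280.2
|L(j10)| = 1500 × 10 / (14.14 × 280.2) = 3.7857
20 log₁₀(3.7857) = 11.56 dB
∠(j10) = 90.00°
∠(j10 + 10) = arctan(10/10) = 45.00°
∠(j10 + 280) = arctan(10/280) = 2.05°
∠L(j10) = 90.00° − (45.00° + 2.05°) = 42.95°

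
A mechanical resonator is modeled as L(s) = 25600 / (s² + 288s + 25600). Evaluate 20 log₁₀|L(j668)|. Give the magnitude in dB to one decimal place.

|(j668)² + 288(j668) + 25600| = |-4.2062e+05 + j1.9238e+05| = 4.625e+05
|L(j668)| = 25600 / 4.625e+05 = 0.055347
20 log₁₀(0.055347) = -25.14 dB

-25.1 dB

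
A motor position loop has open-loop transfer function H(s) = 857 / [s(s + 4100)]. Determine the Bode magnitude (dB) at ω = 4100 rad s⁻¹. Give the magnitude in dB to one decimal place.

-88.9 dB

|j4100 + 4100| = √(4100² + 4100²) = 5798
|j4100| = 4100
|H(j4100)| = 857 / (5798 × 4100) = 3.6049e-05
20 log₁₀(3.6049e-05) = -88.86 dB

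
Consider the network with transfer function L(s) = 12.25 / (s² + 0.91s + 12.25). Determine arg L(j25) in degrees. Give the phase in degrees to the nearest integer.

-178°

∠[(j25)² + 0.91(j25) + 12.25] = ∠[-612.75 + j22.75] = 177.87°
∠L(j25) = −177.87° = -177.87°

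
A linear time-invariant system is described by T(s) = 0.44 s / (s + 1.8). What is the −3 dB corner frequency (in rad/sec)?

For a single-pole high-pass, the −3 dB point is at the pole: ω = 1.8 rad/sec.

1.8 rad/sec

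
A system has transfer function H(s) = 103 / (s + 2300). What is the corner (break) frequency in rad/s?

2300 rad/s

The single real pole at s = −2300 gives a corner at ω = 2300 rad/s.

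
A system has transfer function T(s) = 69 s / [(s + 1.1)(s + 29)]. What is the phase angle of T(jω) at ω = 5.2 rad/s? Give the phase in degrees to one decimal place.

1.8 deg

∠(j5.2) = 90.00°
∠(j5.2 + 1.1) = arctan(5.2/1.1) = 78.06°
∠(j5.2 + 29) = arctan(5.2/29) = 10.17°
∠T(j5.2) = 90.00° − (78.06° + 10.17°) = 1.78°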